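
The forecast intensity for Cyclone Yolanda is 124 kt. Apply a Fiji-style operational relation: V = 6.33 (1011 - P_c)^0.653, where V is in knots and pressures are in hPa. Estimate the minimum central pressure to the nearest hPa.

ΔP = (V / 6.33)^(1/0.653) = (124/6.33)^1.531.
124/6.33 = 19.589; 19.589^1.531 ≈ 95.19 hPa.
P_c = 1011 − 95.19 = 915.81 ≈ 916 hPa.

916 hPa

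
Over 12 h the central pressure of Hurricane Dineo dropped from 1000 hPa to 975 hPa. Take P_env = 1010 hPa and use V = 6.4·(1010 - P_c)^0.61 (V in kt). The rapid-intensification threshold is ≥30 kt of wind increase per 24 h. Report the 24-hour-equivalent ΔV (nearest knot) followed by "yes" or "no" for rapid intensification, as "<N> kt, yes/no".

60 kt, yes

V₁: ΔP = 10, V ≈ 6.4 × 10^0.61 ≈ 26.07 kt.
V₂: ΔP = 35, V ≈ 6.4 × 35^0.61 ≈ 55.98 kt.
ΔV over 12 h = 29.91 kt → 24 h equivalent = 29.91 × 24/12 ≈ 59.82 kt.
60 kt ≥ 30 kt ⇒ rapid intensification.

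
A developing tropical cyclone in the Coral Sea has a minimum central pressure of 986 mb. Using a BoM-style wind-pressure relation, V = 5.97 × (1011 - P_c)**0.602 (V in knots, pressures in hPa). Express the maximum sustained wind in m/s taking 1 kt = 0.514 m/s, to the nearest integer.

ΔP = 1011 − 986 = 25 mb.
V ≈ 5.97 × 25^0.602 = 5.97 × 6.943 ≈ 41.451 kt.
41.451 × 0.514 ≈ 21.31 m/s → 21 m/s.

21 m/s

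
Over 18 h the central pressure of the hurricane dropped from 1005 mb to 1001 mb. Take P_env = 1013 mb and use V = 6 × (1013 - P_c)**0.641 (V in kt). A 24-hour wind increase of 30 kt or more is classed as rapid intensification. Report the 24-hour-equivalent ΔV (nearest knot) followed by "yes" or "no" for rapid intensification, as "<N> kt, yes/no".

9 kt, no

V₁: ΔP = 8, V ≈ 6 × 8^0.641 ≈ 22.75 kt.
V₂: ΔP = 12, V ≈ 6 × 12^0.641 ≈ 29.51 kt.
ΔV over 18 h = 6.76 kt → 24 h equivalent = 6.76 × 24/18 ≈ 9.01 kt.
9 kt < 30 kt ⇒ not rapid intensification.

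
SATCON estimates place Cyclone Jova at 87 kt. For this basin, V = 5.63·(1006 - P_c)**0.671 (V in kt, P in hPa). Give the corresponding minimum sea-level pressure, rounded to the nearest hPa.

947 hPa

ΔP = (V / 5.63)^(1/0.671) = (87/5.63)^1.490.
87/5.63 = 15.453; 15.453^1.490 ≈ 59.16 hPa.
P_c = 1006 − 59.16 = 946.84 ≈ 947 hPa.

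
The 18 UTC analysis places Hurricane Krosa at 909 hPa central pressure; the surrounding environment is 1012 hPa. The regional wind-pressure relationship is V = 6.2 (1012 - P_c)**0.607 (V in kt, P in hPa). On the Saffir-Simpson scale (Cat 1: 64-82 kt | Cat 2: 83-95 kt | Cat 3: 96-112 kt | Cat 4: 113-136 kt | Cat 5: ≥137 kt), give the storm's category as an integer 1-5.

ΔP = 1012 − 909 = 103 hPa.
V ≈ 6.2 × 103^0.607 = 6.2 × 16.66 ≈ 103 kt.
103 kt falls in the Category 3 band.

3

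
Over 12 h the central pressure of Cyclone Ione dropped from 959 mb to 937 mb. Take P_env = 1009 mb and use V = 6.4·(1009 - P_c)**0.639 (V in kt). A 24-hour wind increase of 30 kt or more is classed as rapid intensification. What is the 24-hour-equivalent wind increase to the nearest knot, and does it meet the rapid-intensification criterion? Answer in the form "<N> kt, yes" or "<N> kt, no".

V₁: ΔP = 50, V ≈ 6.4 × 50^0.639 ≈ 77.95 kt.
V₂: ΔP = 72, V ≈ 6.4 × 72^0.639 ≈ 98.40 kt.
ΔV over 12 h = 20.45 kt → 24 h equivalent = 20.45 × 24/12 ≈ 40.90 kt.
41 kt ≥ 30 kt ⇒ rapid intensification.

41 kt, yes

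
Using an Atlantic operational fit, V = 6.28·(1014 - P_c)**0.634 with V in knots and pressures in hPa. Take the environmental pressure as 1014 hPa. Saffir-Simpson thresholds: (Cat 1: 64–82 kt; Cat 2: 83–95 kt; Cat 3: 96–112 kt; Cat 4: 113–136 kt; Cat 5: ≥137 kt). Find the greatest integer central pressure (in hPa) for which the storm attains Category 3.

Category 3 begins at V = 96 kt.
Required ΔP = (96/6.28)^(1/0.634) = 15.287^1.577 ≈ 73.79 hPa.
P_c ≤ 1014 − 73.79 = 940.21, so the highest integer P_c is 940 hPa.

940 hPa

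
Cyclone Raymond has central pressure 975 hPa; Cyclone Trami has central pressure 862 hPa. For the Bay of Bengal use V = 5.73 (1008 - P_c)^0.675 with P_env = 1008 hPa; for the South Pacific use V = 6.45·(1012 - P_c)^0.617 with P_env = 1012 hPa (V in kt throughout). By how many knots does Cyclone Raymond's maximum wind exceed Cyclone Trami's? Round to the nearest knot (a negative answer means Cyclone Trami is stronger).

-81 kt

Cyclone Raymond: ΔP = 33; V ≈ 5.73 × 33^0.675 ≈ 60.69 kt.
Cyclone Trami: ΔP = 150; V ≈ 6.45 × 150^0.617 ≈ 141.97 kt.
Difference ≈ 60.69 − 141.97 = -81.28 → -81 kt.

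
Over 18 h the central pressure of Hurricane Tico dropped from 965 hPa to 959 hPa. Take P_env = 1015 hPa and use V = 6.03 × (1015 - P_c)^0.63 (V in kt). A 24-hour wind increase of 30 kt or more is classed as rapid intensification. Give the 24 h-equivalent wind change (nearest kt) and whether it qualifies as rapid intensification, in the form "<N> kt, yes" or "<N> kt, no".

7 kt, no

V₁: ΔP = 50, V ≈ 6.03 × 50^0.63 ≈ 70.90 kt.
V₂: ΔP = 56, V ≈ 6.03 × 56^0.63 ≈ 76.15 kt.
ΔV over 18 h = 5.25 kt → 24 h equivalent = 5.25 × 24/18 ≈ 7.00 kt.
7 kt < 30 kt ⇒ not rapid intensification.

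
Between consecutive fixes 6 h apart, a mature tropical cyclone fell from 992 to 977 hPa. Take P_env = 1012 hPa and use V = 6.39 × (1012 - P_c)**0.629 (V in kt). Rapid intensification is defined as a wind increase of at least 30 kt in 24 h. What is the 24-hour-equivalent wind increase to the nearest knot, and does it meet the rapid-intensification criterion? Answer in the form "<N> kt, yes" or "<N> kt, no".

71 kt, yes

V₁: ΔP = 20, V ≈ 6.39 × 20^0.629 ≈ 42.06 kt.
V₂: ΔP = 35, V ≈ 6.39 × 35^0.629 ≈ 59.80 kt.
ΔV over 6 h = 17.74 kt → 24 h equivalent = 17.74 × 24/6 ≈ 70.96 kt.
71 kt ≥ 30 kt ⇒ rapid intensification.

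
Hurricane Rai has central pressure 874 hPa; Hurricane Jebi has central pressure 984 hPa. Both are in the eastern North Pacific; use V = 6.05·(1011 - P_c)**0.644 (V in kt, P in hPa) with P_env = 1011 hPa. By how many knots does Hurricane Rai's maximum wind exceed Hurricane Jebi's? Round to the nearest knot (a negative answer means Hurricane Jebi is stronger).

93 kt

Hurricane Rai: ΔP = 137; V ≈ 6.05 × 137^0.644 ≈ 143.81 kt.
Hurricane Jebi: ΔP = 27; V ≈ 6.05 × 27^0.644 ≈ 50.53 kt.
Difference ≈ 143.81 − 50.53 = 93.28 → 93 kt.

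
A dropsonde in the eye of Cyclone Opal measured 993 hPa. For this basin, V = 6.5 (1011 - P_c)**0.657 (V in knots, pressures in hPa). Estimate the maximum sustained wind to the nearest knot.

ΔP = 1011 − 993 = 18 hPa.
18^0.657 ≈ 6.679.
V ≈ 6.5 × 6.679 ≈ 43.4 kt.

43 kt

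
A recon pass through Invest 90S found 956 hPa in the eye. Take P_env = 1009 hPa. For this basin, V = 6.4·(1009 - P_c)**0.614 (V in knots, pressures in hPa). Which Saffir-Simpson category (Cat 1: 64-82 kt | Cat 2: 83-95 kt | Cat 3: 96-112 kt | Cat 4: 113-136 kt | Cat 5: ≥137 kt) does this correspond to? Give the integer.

1

ΔP = 1009 − 956 = 53 hPa.
V ≈ 6.4 × 53^0.614 = 6.4 × 11.45 ≈ 73 kt.
73 kt falls in the Category 1 band.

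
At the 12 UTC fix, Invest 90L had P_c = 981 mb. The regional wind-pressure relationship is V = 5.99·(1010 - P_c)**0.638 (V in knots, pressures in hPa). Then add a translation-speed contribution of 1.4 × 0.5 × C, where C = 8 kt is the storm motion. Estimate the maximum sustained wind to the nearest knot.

57 kt

ΔP = 1010 − 981 = 29 mb.
29^0.638 ≈ 8.571.
V ≈ 5.99 × 8.571 ≈ 51.3 kt.
Translation term: 1.4 × 0.5 × 8 = 5.6 kt.
Corrected V ≈ 56.9 kt → 57 kt.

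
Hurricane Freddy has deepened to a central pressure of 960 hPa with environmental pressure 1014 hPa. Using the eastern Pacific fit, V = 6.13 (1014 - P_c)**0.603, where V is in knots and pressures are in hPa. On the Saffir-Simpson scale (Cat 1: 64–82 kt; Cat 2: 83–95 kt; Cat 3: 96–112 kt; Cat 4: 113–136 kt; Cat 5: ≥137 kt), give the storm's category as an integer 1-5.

ΔP = 1014 − 960 = 54 hPa.
V ≈ 6.13 × 54^0.603 = 6.13 × 11.08 ≈ 68 kt.
68 kt falls in the Category 1 band.

1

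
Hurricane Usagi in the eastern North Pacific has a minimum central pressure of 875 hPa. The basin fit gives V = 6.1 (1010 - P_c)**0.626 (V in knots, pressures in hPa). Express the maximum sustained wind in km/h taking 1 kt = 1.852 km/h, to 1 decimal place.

243.5 km/h

ΔP = 1010 − 875 = 135 hPa.
V ≈ 6.1 × 135^0.626 = 6.1 × 21.557 ≈ 131.498 kt.
131.498 × 1.852 ≈ 243.53 km/h → 243.5 km/h.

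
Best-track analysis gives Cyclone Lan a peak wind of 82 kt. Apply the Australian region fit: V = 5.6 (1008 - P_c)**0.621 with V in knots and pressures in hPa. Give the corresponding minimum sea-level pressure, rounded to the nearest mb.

933 mb

ΔP = (V / 5.6)^(1/0.621) = (82/5.6)^1.610.
82/5.6 = 14.643; 14.643^1.610 ≈ 75.34 mb.
P_c = 1008 − 75.34 = 932.66 ≈ 933 mb.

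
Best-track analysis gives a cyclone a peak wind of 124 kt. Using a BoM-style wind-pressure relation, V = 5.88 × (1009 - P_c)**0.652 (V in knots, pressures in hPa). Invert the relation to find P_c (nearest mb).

902 mb

ΔP = (V / 5.88)^(1/0.652) = (124/5.88)^1.534.
124/5.88 = 21.088; 21.088^1.534 ≈ 107.34 mb.
P_c = 1009 − 107.34 = 901.66 ≈ 902 mb.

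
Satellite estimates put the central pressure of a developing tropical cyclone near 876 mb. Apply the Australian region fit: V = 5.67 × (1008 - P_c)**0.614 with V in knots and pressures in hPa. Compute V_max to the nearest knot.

ΔP = 1008 − 876 = 132 mb.
132^0.614 ≈ 20.046.
V ≈ 5.67 × 20.046 ≈ 113.7 kt.

114 kt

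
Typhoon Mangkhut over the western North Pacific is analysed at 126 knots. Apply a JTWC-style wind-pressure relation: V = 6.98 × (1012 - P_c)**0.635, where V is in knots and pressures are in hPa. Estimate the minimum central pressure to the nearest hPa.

ΔP = (V / 6.98)^(1/0.635) = (126/6.98)^1.575.
126/6.98 = 18.052; 18.052^1.575 ≈ 95.23 hPa.
P_c = 1012 − 95.23 = 916.77 ≈ 917 hPa.

917 hPa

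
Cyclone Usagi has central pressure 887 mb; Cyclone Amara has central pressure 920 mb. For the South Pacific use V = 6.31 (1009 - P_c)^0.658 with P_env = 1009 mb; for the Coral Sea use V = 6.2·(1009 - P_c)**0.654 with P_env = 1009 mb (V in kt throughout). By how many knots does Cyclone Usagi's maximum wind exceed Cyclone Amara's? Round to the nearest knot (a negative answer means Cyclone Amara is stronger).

32 kt

Cyclone Usagi: ΔP = 122; V ≈ 6.31 × 122^0.658 ≈ 148.89 kt.
Cyclone Amara: ΔP = 89; V ≈ 6.2 × 89^0.654 ≈ 116.76 kt.
Difference ≈ 148.89 − 116.76 = 32.13 → 32 kt.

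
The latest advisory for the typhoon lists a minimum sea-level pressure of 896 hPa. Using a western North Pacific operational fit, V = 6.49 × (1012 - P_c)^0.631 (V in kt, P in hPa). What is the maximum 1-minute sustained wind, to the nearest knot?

ΔP = 1012 − 896 = 116 hPa.
116^0.631 ≈ 20.076.
V ≈ 6.49 × 20.076 ≈ 130.3 kt.

130 kt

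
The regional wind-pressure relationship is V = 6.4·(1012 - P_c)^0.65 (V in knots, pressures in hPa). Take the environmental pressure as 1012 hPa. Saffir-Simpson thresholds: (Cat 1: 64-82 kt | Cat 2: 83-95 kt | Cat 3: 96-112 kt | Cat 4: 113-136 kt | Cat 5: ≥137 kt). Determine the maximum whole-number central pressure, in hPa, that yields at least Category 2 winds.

Category 2 begins at V = 83 kt.
Required ΔP = (83/6.4)^(1/0.65) = 12.969^1.538 ≈ 51.54 hPa.
P_c ≤ 1012 − 51.54 = 960.46, so the highest integer P_c is 960 hPa.

960 hPa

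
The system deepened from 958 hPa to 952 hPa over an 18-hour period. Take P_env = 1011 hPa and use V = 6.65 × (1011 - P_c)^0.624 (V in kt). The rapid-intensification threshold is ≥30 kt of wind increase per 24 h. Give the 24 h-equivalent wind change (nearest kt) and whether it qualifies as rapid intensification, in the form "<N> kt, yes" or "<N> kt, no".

V₁: ΔP = 53, V ≈ 6.65 × 53^0.624 ≈ 79.21 kt.
V₂: ΔP = 59, V ≈ 6.65 × 59^0.624 ≈ 84.69 kt.
ΔV over 18 h = 5.48 kt → 24 h equivalent = 5.48 × 24/18 ≈ 7.31 kt.
7 kt < 30 kt ⇒ not rapid intensification.

7 kt, no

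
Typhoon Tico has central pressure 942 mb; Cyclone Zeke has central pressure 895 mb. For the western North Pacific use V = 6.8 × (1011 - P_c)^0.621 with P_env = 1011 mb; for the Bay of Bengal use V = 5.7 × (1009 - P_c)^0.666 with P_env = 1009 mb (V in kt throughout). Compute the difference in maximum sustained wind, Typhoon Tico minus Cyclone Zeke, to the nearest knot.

-39 kt

Typhoon Tico: ΔP = 69; V ≈ 6.8 × 69^0.621 ≈ 94.28 kt.
Cyclone Zeke: ΔP = 114; V ≈ 5.7 × 114^0.666 ≈ 133.59 kt.
Difference ≈ 94.28 − 133.59 = -39.31 → -39 kt.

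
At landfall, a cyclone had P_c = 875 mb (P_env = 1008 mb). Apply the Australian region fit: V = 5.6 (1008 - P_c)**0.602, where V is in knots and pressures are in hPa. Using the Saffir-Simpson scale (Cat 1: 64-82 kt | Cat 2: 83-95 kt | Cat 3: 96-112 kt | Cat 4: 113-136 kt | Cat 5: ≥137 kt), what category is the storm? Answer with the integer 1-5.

3

ΔP = 1008 − 875 = 133 mb.
V ≈ 5.6 × 133^0.602 = 5.6 × 18.99 ≈ 106 kt.
106 kt falls in the Category 3 band.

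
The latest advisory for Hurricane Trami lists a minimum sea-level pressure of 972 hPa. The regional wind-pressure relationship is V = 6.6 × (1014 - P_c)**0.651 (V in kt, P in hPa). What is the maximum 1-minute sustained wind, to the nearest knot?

ΔP = 1014 − 972 = 42 hPa.
42^0.651 ≈ 11.396.
V ≈ 6.6 × 11.396 ≈ 75.2 kt.

75 kt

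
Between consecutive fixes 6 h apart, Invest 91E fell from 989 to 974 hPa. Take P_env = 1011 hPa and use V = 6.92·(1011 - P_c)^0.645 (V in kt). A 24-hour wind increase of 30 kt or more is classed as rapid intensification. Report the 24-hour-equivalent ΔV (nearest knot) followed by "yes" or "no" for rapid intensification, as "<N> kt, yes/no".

V₁: ΔP = 22, V ≈ 6.92 × 22^0.645 ≈ 50.81 kt.
V₂: ΔP = 37, V ≈ 6.92 × 37^0.645 ≈ 71.06 kt.
ΔV over 6 h = 20.25 kt → 24 h equivalent = 20.25 × 24/6 ≈ 81.00 kt.
81 kt ≥ 30 kt ⇒ rapid intensification.

81 kt, yes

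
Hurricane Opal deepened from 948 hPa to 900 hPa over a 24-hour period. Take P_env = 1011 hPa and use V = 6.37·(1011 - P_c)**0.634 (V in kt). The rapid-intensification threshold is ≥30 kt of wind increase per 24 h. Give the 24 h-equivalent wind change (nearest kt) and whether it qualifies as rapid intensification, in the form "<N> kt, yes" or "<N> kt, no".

38 kt, yes

V₁: ΔP = 63, V ≈ 6.37 × 63^0.634 ≈ 88.09 kt.
V₂: ΔP = 111, V ≈ 6.37 × 111^0.634 ≈ 126.15 kt.
ΔV over 24 h = 38.06 kt → 24 h equivalent = 38.06 × 24/24 ≈ 38.06 kt.
38 kt ≥ 30 kt ⇒ rapid intensification.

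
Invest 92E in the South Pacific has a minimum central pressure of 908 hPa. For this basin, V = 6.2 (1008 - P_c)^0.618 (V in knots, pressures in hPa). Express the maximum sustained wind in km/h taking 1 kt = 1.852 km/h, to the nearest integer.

ΔP = 1008 − 908 = 100 hPa.
V ≈ 6.2 × 100^0.618 = 6.2 × 17.219 ≈ 106.756 kt.
106.756 × 1.852 ≈ 197.71 km/h → 198 km/h.

198 km/h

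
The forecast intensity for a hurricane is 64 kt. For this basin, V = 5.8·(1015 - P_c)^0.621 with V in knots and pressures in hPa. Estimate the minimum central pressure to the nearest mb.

967 mb

ΔP = (V / 5.8)^(1/0.621) = (64/5.8)^1.610.
64/5.8 = 11.034; 11.034^1.610 ≈ 47.77 mb.
P_c = 1015 − 47.77 = 967.23 ≈ 967 mb.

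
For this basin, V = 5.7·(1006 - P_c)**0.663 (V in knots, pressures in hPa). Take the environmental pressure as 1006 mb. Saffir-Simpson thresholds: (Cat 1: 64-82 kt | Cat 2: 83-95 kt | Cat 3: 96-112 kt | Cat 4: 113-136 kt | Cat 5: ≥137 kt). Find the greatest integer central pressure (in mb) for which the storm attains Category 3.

Category 3 begins at V = 96 kt.
Required ΔP = (96/5.7)^(1/0.663) = 16.842^1.508 ≈ 70.76 mb.
P_c ≤ 1006 − 70.76 = 935.24, so the highest integer P_c is 935 mb.

935 mb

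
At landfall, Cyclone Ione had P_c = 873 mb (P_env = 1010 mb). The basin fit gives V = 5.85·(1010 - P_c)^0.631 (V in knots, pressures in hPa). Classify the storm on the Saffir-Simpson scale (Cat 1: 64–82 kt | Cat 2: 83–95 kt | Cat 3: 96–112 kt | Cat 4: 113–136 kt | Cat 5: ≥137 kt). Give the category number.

4

ΔP = 1010 − 873 = 137 mb.
V ≈ 5.85 × 137^0.631 = 5.85 × 22.30 ≈ 130 kt.
130 kt falls in the Category 4 band.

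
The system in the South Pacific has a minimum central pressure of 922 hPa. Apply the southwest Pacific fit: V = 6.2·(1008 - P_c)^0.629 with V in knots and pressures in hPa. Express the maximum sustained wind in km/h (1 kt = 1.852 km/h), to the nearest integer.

189 km/h

ΔP = 1008 − 922 = 86 hPa.
V ≈ 6.2 × 86^0.629 = 6.2 × 16.474 ≈ 102.139 kt.
102.139 × 1.852 ≈ 189.16 km/h → 189 km/h.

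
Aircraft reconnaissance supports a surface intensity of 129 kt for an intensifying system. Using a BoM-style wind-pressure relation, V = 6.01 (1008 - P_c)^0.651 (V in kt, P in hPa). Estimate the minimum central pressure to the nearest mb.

897 mb

ΔP = (V / 6.01)^(1/0.651) = (129/6.01)^1.536.
129/6.01 = 21.464; 21.464^1.536 ≈ 111.08 mb.
P_c = 1008 − 111.08 = 896.92 ≈ 897 mb.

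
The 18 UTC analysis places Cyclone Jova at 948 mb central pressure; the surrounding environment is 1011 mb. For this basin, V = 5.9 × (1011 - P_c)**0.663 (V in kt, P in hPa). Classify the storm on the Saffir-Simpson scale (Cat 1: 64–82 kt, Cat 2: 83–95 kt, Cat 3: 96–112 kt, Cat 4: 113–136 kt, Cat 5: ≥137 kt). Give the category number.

2

ΔP = 1011 − 948 = 63 mb.
V ≈ 5.9 × 63^0.663 = 5.9 × 15.59 ≈ 92 kt.
92 kt falls in the Category 2 band.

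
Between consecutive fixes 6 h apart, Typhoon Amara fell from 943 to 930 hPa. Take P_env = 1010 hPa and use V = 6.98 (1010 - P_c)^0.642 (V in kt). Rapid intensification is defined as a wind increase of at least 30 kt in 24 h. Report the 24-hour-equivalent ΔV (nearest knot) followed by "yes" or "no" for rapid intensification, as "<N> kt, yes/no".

V₁: ΔP = 67, V ≈ 6.98 × 67^0.642 ≈ 103.80 kt.
V₂: ΔP = 80, V ≈ 6.98 × 80^0.642 ≈ 116.32 kt.
ΔV over 6 h = 12.52 kt → 24 h equivalent = 12.52 × 24/6 ≈ 50.08 kt.
50 kt ≥ 30 kt ⇒ rapid intensification.

50 kt, yes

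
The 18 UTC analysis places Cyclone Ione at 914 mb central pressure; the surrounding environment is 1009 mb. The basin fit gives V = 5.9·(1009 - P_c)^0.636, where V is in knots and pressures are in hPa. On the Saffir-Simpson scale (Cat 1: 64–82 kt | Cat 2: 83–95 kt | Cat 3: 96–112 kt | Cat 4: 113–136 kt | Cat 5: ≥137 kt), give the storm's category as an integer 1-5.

ΔP = 1009 − 914 = 95 mb.
V ≈ 5.9 × 95^0.636 = 5.9 × 18.11 ≈ 107 kt.
107 kt falls in the Category 3 band.

3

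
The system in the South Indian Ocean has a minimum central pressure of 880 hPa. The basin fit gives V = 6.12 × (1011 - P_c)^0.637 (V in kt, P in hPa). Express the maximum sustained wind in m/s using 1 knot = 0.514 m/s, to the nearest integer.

ΔP = 1011 − 880 = 131 hPa.
V ≈ 6.12 × 131^0.637 = 6.12 × 22.320 ≈ 136.601 kt.
136.601 × 0.514 ≈ 70.21 m/s → 70 m/s.

70 m/s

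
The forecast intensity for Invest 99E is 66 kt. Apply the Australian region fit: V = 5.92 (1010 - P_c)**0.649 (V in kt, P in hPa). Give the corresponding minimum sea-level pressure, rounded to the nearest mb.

ΔP = (V / 5.92)^(1/0.649) = (66/5.92)^1.541.
66/5.92 = 11.149; 11.149^1.541 ≈ 41.08 mb.
P_c = 1010 − 41.08 = 968.92 ≈ 969 mb.

969 mb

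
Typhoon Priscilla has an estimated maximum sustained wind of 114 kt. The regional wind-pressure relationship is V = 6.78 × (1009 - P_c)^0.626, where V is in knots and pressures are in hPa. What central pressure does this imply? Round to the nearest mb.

918 mb

ΔP = (V / 6.78)^(1/0.626) = (114/6.78)^1.597.
114/6.78 = 16.814; 16.814^1.597 ≈ 90.77 mb.
P_c = 1009 − 90.77 = 918.23 ≈ 918 mb.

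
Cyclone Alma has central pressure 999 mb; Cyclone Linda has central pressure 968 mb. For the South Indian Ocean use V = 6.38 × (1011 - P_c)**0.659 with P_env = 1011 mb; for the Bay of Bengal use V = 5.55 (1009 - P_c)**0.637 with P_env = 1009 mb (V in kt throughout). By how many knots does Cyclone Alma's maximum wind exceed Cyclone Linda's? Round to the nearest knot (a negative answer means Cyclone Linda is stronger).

Cyclone Alma: ΔP = 12; V ≈ 6.38 × 12^0.659 ≈ 32.81 kt.
Cyclone Linda: ΔP = 41; V ≈ 5.55 × 41^0.637 ≈ 59.11 kt.
Difference ≈ 32.81 − 59.11 = -26.30 → -26 kt.

-26 kt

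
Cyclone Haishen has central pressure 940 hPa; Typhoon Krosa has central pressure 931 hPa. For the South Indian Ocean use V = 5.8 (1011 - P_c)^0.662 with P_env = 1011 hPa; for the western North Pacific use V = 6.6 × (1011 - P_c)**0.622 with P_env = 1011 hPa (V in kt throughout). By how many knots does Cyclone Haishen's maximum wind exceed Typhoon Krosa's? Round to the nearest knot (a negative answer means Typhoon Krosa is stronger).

Cyclone Haishen: ΔP = 71; V ≈ 5.8 × 71^0.662 ≈ 97.49 kt.
Typhoon Krosa: ΔP = 80; V ≈ 6.6 × 80^0.622 ≈ 100.75 kt.
Difference ≈ 97.49 − 100.75 = -3.26 → -3 kt.

-3 kt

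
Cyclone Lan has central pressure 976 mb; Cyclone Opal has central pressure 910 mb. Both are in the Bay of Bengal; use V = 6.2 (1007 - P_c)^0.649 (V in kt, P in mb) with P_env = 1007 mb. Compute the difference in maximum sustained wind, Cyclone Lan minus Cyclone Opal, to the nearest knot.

-63 kt

Cyclone Lan: ΔP = 31; V ≈ 6.2 × 31^0.649 ≈ 57.58 kt.
Cyclone Opal: ΔP = 97; V ≈ 6.2 × 97^0.649 ≈ 120.73 kt.
Difference ≈ 57.58 − 120.73 = -63.15 → -63 kt.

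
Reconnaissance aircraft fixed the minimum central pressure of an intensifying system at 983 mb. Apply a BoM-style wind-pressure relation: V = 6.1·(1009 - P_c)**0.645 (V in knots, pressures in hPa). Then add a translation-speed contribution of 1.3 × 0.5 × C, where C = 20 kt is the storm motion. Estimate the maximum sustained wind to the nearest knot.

ΔP = 1009 − 983 = 26 mb.
26^0.645 ≈ 8.178.
V ≈ 6.1 × 8.178 ≈ 49.9 kt.
Translation term: 1.3 × 0.5 × 20 = 13 kt.
Corrected V ≈ 62.9 kt → 63 kt.

63 kt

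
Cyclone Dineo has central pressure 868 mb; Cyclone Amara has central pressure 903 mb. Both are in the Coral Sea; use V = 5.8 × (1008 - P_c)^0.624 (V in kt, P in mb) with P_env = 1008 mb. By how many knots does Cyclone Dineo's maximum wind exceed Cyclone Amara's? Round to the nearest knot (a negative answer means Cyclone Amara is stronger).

21 kt

Cyclone Dineo: ΔP = 140; V ≈ 5.8 × 140^0.624 ≈ 126.65 kt.
Cyclone Amara: ΔP = 105; V ≈ 5.8 × 105^0.624 ≈ 105.84 kt.
Difference ≈ 126.65 − 105.84 = 20.81 → 21 kt.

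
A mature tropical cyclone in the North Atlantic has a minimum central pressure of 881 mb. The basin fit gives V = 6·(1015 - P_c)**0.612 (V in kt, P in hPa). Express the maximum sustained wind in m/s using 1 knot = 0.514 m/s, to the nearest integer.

62 m/s

ΔP = 1015 − 881 = 134 mb.
V ≈ 6 × 134^0.612 = 6 × 20.035 ≈ 120.210 kt.
120.210 × 0.514 ≈ 61.79 m/s → 62 m/s.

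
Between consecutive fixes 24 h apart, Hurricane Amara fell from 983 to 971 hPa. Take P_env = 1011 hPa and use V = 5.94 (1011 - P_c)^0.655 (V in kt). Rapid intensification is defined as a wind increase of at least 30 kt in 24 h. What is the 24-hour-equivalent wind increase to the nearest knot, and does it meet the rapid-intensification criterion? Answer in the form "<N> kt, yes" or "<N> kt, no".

14 kt, no

V₁: ΔP = 28, V ≈ 5.94 × 28^0.655 ≈ 52.68 kt.
V₂: ΔP = 40, V ≈ 5.94 × 40^0.655 ≈ 66.55 kt.
ΔV over 24 h = 13.87 kt → 24 h equivalent = 13.87 × 24/24 ≈ 13.87 kt.
14 kt < 30 kt ⇒ not rapid intensification.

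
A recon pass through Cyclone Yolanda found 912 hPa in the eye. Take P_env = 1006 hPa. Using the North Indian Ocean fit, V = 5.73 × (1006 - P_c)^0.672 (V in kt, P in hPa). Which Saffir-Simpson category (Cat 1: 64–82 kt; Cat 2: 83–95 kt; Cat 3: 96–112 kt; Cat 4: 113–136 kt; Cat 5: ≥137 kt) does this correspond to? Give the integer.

4

ΔP = 1006 − 912 = 94 hPa.
V ≈ 5.73 × 94^0.672 = 5.73 × 21.18 ≈ 121 kt.
121 kt falls in the Category 4 band.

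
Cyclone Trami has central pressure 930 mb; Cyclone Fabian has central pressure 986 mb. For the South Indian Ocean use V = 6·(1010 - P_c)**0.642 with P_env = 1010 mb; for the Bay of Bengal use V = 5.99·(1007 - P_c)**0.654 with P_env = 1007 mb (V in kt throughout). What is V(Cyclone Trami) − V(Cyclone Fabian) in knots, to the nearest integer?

Cyclone Trami: ΔP = 80; V ≈ 6 × 80^0.642 ≈ 99.99 kt.
Cyclone Fabian: ΔP = 21; V ≈ 5.99 × 21^0.654 ≈ 43.87 kt.
Difference ≈ 99.99 − 43.87 = 56.12 → 56 kt.

56 kt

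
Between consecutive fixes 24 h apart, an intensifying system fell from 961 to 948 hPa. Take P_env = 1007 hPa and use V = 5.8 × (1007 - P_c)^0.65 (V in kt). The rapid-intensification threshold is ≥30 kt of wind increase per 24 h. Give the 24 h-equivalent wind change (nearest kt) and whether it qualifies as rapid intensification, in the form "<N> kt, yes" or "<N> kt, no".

12 kt, no

V₁: ΔP = 46, V ≈ 5.8 × 46^0.65 ≈ 69.86 kt.
V₂: ΔP = 59, V ≈ 5.8 × 59^0.65 ≈ 82.13 kt.
ΔV over 24 h = 12.27 kt → 24 h equivalent = 12.27 × 24/24 ≈ 12.27 kt.
12 kt < 30 kt ⇒ not rapid intensification.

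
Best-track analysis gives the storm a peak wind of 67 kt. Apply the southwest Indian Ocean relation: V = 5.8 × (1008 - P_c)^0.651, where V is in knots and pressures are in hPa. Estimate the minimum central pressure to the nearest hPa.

965 hPa

ΔP = (V / 5.8)^(1/0.651) = (67/5.8)^1.536.
67/5.8 = 11.552; 11.552^1.536 ≈ 42.89 hPa.
P_c = 1008 − 42.89 = 965.11 ≈ 965 hPa.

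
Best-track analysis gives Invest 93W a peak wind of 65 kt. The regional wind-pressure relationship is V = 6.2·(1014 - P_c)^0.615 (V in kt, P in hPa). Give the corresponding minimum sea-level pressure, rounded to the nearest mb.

968 mb

ΔP = (V / 6.2)^(1/0.615) = (65/6.2)^1.626.
65/6.2 = 10.484; 10.484^1.626 ≈ 45.64 mb.
P_c = 1014 − 45.64 = 968.36 ≈ 968 mb.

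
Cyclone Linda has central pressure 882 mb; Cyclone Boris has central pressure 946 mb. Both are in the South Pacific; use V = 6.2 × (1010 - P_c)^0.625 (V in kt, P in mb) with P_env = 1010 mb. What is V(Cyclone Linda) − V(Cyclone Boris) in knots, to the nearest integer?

Cyclone Linda: ΔP = 128; V ≈ 6.2 × 128^0.625 ≈ 128.65 kt.
Cyclone Boris: ΔP = 64; V ≈ 6.2 × 64^0.625 ≈ 83.42 kt.
Difference ≈ 128.65 − 83.42 = 45.23 → 45 kt.

45 kt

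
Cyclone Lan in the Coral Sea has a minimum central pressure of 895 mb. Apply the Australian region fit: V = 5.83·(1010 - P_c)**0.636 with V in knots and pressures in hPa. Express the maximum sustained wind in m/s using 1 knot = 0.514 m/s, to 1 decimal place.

ΔP = 1010 − 895 = 115 mb.
V ≈ 5.83 × 115^0.636 = 5.83 × 20.446 ≈ 119.199 kt.
119.199 × 0.514 ≈ 61.27 m/s → 61.3 m/s.

61.3 m/s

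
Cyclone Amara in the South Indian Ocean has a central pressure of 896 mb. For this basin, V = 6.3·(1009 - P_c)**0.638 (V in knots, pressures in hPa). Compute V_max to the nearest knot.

129 kt

ΔP = 1009 − 896 = 113 mb.
113^0.638 ≈ 20.411.
V ≈ 6.3 × 20.411 ≈ 128.6 kt.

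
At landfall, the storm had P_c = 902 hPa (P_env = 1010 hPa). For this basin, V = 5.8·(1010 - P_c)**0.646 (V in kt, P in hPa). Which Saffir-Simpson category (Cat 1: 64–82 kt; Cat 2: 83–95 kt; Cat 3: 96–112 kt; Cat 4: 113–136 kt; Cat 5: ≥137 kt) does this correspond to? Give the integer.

4

ΔP = 1010 − 902 = 108 hPa.
V ≈ 5.8 × 108^0.646 = 5.8 × 20.59 ≈ 119 kt.
119 kt falls in the Category 4 band.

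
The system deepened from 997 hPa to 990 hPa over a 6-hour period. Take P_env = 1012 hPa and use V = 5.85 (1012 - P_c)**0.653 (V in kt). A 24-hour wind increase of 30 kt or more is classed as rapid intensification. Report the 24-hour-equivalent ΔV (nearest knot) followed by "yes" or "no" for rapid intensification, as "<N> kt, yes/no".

V₁: ΔP = 15, V ≈ 5.85 × 15^0.653 ≈ 34.29 kt.
V₂: ΔP = 22, V ≈ 5.85 × 22^0.653 ≈ 44.03 kt.
ΔV over 6 h = 9.74 kt → 24 h equivalent = 9.74 × 24/6 ≈ 38.96 kt.
39 kt ≥ 30 kt ⇒ rapid intensification.

39 kt, yes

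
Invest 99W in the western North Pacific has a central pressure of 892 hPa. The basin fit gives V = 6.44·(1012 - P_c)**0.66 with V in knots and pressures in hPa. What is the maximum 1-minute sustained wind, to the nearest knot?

152 kt

ΔP = 1012 − 892 = 120 hPa.
120^0.66 ≈ 23.565.
V ≈ 6.44 × 23.565 ≈ 151.8 kt.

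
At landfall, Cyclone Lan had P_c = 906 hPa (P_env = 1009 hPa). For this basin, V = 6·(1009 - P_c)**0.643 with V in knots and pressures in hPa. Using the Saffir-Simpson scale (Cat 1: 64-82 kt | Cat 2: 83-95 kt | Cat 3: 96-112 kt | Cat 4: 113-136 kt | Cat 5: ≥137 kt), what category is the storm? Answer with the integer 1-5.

ΔP = 1009 − 906 = 103 hPa.
V ≈ 6 × 103^0.643 = 6 × 19.69 ≈ 118 kt.
118 kt falls in the Category 4 band.

4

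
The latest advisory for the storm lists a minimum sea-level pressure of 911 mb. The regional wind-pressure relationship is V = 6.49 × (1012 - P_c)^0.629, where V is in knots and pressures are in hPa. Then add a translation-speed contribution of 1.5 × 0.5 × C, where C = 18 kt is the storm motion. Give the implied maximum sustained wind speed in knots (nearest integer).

132 kt

ΔP = 1012 − 911 = 101 mb.
101^0.629 ≈ 18.227.
V ≈ 6.49 × 18.227 ≈ 118.3 kt.
Translation term: 1.5 × 0.5 × 18 = 13.5 kt.
Corrected V ≈ 131.8 kt → 132 kt.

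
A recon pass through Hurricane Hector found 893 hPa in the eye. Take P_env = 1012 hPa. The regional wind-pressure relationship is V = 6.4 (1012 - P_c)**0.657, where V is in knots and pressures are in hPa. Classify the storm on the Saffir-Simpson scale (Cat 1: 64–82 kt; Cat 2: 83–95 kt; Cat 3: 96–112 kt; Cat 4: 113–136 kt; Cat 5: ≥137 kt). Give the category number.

ΔP = 1012 − 893 = 119 hPa.
V ≈ 6.4 × 119^0.657 = 6.4 × 23.10 ≈ 148 kt.
148 kt falls in the Category 5 band.

5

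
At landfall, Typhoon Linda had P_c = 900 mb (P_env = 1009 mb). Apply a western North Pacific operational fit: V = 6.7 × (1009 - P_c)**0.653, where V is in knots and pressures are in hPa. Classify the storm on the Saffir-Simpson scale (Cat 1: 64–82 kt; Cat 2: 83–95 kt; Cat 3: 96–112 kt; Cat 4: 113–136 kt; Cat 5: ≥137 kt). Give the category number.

5

ΔP = 1009 − 900 = 109 mb.
V ≈ 6.7 × 109^0.653 = 6.7 × 21.40 ≈ 143 kt.
143 kt falls in the Category 5 band.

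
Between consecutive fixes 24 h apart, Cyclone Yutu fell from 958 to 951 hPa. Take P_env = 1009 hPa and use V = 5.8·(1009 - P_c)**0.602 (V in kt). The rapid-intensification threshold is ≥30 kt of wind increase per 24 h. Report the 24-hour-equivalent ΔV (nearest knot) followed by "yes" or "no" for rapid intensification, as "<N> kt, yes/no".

V₁: ΔP = 51, V ≈ 5.8 × 51^0.602 ≈ 61.86 kt.
V₂: ΔP = 58, V ≈ 5.8 × 58^0.602 ≈ 66.84 kt.
ΔV over 24 h = 4.98 kt → 24 h equivalent = 4.98 × 24/24 ≈ 4.98 kt.
5 kt < 30 kt ⇒ not rapid intensification.

5 kt, no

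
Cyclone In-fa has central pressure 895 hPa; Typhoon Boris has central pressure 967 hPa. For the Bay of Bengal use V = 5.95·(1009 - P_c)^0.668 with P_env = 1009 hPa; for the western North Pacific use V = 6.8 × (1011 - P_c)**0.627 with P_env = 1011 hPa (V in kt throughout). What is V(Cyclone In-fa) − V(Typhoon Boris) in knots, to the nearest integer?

Cyclone In-fa: ΔP = 114; V ≈ 5.95 × 114^0.668 ≈ 140.78 kt.
Typhoon Boris: ΔP = 44; V ≈ 6.8 × 44^0.627 ≈ 72.94 kt.
Difference ≈ 140.78 − 72.94 = 67.84 → 68 kt.

68 kt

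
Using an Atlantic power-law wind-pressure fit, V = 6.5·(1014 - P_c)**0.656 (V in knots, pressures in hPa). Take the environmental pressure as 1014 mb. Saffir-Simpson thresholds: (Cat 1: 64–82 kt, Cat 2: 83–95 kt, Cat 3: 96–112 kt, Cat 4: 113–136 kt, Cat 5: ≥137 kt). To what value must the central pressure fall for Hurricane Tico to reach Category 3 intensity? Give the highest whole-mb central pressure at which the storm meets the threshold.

Category 3 begins at V = 96 kt.
Required ΔP = (96/6.5)^(1/0.656) = 14.769^1.524 ≈ 60.61 mb.
P_c ≤ 1014 − 60.61 = 953.39, so the highest integer P_c is 953 mb.

953 mb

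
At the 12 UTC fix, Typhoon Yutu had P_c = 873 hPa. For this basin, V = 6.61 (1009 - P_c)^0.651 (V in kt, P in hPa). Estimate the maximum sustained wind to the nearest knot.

162 kt

ΔP = 1009 − 873 = 136 hPa.
136^0.651 ≈ 24.487.
V ≈ 6.61 × 24.487 ≈ 161.9 kt.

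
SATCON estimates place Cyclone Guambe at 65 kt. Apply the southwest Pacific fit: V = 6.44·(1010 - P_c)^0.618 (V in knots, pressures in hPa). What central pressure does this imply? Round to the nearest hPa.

968 hPa

ΔP = (V / 6.44)^(1/0.618) = (65/6.44)^1.618.
65/6.44 = 10.093; 10.093^1.618 ≈ 42.13 hPa.
P_c = 1010 − 42.13 = 967.87 ≈ 968 hPa.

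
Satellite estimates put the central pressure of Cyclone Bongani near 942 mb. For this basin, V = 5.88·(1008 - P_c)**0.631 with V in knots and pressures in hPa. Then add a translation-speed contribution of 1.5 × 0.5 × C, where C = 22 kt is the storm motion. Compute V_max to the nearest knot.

99 kt

ΔP = 1008 − 942 = 66 mb.
66^0.631 ≈ 14.065.
V ≈ 5.88 × 14.065 ≈ 82.7 kt.
Translation term: 1.5 × 0.5 × 22 = 16.5 kt.
Corrected V ≈ 99.2 kt → 99 kt.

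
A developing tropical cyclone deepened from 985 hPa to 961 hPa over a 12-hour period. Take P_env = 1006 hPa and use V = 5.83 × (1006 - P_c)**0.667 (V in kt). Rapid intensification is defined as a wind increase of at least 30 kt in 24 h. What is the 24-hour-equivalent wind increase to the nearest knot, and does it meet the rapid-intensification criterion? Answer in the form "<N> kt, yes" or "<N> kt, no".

59 kt, yes

V₁: ΔP = 21, V ≈ 5.83 × 21^0.667 ≈ 44.42 kt.
V₂: ΔP = 45, V ≈ 5.83 × 45^0.667 ≈ 73.85 kt.
ΔV over 12 h = 29.43 kt → 24 h equivalent = 29.43 × 24/12 ≈ 58.86 kt.
59 kt ≥ 30 kt ⇒ rapid intensification.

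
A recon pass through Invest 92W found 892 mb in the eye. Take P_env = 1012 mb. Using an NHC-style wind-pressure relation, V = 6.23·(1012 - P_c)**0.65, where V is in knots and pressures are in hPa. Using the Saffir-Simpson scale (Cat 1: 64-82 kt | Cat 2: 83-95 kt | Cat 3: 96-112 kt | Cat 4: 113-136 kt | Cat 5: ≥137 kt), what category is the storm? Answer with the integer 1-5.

5

ΔP = 1012 − 892 = 120 mb.
V ≈ 6.23 × 120^0.65 = 6.23 × 22.46 ≈ 140 kt.
140 kt falls in the Category 5 band.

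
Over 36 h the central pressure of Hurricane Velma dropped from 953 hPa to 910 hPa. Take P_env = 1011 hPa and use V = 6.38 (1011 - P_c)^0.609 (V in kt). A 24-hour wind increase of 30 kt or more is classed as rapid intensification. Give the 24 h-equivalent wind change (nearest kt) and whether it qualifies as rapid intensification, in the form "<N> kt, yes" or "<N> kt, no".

V₁: ΔP = 58, V ≈ 6.38 × 58^0.609 ≈ 75.64 kt.
V₂: ΔP = 101, V ≈ 6.38 × 101^0.609 ≈ 106.04 kt.
ΔV over 36 h = 30.40 kt → 24 h equivalent = 30.40 × 24/36 ≈ 20.27 kt.
20 kt < 30 kt ⇒ not rapid intensification.

20 kt, no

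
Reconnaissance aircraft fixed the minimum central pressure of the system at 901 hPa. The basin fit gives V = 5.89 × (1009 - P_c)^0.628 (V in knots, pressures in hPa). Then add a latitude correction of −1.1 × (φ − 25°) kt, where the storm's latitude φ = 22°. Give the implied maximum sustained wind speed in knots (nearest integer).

ΔP = 1009 − 901 = 108 hPa.
108^0.628 ≈ 18.923.
V ≈ 5.89 × 18.923 ≈ 111.5 kt.
Latitude correction: −1.1 × (22 − 25) = 3.3 kt.
Corrected V ≈ 114.8 kt → 115 kt.

115 kt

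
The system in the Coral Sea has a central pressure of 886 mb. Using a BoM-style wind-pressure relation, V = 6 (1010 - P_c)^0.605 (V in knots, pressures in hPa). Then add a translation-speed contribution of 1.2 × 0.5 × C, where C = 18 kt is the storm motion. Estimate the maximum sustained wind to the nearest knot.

122 kt

ΔP = 1010 − 886 = 124 mb.
124^0.605 ≈ 18.472.
V ≈ 6 × 18.472 ≈ 110.8 kt.
Translation term: 1.2 × 0.5 × 18 = 10.8 kt.
Corrected V ≈ 121.6 kt → 122 kt.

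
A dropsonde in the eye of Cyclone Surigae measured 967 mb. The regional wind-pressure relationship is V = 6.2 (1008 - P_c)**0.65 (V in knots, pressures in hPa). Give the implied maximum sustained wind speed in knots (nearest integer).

69 kt

ΔP = 1008 − 967 = 41 mb.
41^0.65 ≈ 11.177.
V ≈ 6.2 × 11.177 ≈ 69.3 kt.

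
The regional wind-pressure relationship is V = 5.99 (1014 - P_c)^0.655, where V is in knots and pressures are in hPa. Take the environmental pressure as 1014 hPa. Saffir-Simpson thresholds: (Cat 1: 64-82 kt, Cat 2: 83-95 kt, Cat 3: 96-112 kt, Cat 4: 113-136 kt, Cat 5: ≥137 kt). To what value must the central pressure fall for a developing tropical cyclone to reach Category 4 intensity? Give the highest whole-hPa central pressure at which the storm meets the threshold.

925 hPa

Category 4 begins at V = 113 kt.
Required ΔP = (113/5.99)^(1/0.655) = 18.865^1.527 ≈ 88.63 hPa.
P_c ≤ 1014 − 88.63 = 925.37, so the highest integer P_c is 925 hPa.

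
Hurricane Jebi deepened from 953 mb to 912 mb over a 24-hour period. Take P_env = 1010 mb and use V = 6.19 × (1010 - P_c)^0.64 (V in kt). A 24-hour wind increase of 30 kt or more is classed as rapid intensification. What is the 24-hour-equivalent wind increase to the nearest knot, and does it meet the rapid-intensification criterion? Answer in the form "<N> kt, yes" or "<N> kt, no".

34 kt, yes

V₁: ΔP = 57, V ≈ 6.19 × 57^0.64 ≈ 82.31 kt.
V₂: ΔP = 98, V ≈ 6.19 × 98^0.64 ≈ 116.43 kt.
ΔV over 24 h = 34.12 kt → 24 h equivalent = 34.12 × 24/24 ≈ 34.12 kt.
34 kt ≥ 30 kt ⇒ rapid intensification.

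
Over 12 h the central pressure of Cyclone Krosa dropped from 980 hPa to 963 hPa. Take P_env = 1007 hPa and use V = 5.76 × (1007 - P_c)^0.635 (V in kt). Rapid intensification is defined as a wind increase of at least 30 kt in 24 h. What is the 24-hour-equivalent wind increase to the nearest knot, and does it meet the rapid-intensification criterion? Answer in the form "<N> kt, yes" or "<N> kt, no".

34 kt, yes

V₁: ΔP = 27, V ≈ 5.76 × 27^0.635 ≈ 46.70 kt.
V₂: ΔP = 44, V ≈ 5.76 × 44^0.635 ≈ 63.68 kt.
ΔV over 12 h = 16.98 kt → 24 h equivalent = 16.98 × 24/12 ≈ 33.96 kt.
34 kt ≥ 30 kt ⇒ rapid intensification.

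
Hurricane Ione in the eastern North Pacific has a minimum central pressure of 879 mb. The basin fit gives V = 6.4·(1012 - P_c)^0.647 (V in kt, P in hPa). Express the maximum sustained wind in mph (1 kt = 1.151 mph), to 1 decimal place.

174.3 mph

ΔP = 1012 − 879 = 133 mb.
V ≈ 6.4 × 133^0.647 = 6.4 × 23.666 ≈ 151.465 kt.
151.465 × 1.151 ≈ 174.34 mph → 174.3 mph.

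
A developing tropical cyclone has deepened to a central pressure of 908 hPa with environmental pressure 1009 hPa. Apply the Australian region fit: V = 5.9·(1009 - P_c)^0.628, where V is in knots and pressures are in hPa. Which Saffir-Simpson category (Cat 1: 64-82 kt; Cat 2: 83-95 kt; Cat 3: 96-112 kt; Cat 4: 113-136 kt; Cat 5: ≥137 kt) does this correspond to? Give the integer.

3

ΔP = 1009 − 908 = 101 hPa.
V ≈ 5.9 × 101^0.628 = 5.9 × 18.14 ≈ 107 kt.
107 kt falls in the Category 3 band.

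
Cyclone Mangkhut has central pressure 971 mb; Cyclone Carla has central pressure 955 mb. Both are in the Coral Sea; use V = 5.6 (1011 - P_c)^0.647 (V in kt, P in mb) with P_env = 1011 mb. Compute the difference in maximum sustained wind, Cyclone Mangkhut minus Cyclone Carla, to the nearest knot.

-15 kt

Cyclone Mangkhut: ΔP = 40; V ≈ 5.6 × 40^0.647 ≈ 60.91 kt.
Cyclone Carla: ΔP = 56; V ≈ 5.6 × 56^0.647 ≈ 75.73 kt.
Difference ≈ 60.91 − 75.73 = -14.82 → -15 kt.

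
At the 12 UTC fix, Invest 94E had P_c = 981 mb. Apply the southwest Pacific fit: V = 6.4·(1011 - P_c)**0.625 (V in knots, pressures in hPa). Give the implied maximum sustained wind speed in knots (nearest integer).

ΔP = 1011 − 981 = 30 mb.
30^0.625 ≈ 8.379.
V ≈ 6.4 × 8.379 ≈ 53.6 kt.

54 kt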